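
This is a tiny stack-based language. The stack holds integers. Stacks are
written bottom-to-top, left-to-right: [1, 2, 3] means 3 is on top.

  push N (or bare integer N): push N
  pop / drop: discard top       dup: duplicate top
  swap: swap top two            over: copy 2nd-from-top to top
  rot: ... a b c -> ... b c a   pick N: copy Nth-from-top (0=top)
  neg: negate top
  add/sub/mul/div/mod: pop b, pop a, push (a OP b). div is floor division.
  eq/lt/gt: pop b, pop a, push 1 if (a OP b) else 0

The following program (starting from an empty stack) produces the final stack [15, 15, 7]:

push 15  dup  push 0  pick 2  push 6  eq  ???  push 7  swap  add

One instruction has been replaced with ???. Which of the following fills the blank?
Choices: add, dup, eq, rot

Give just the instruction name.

Answer: add

Derivation:
Stack before ???: [15, 15, 0, 0]
Stack after ???:  [15, 15, 0]
Checking each choice:
  add: MATCH
  dup: produces [15, 15, 0, 0, 7]
  eq: produces [15, 15, 8]
  rot: produces [15, 0, 0, 22]


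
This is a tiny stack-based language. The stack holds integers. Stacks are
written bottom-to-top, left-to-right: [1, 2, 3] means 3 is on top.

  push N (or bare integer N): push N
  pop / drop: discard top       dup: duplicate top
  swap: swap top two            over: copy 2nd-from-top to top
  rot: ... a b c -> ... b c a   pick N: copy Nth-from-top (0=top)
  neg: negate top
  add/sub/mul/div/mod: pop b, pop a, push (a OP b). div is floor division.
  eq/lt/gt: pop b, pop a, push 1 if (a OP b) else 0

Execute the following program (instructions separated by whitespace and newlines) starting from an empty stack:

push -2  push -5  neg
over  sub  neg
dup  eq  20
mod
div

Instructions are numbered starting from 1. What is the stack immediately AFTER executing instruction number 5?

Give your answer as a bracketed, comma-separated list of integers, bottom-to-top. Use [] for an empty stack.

Step 1 ('push -2'): [-2]
Step 2 ('push -5'): [-2, -5]
Step 3 ('neg'): [-2, 5]
Step 4 ('over'): [-2, 5, -2]
Step 5 ('sub'): [-2, 7]

Answer: [-2, 7]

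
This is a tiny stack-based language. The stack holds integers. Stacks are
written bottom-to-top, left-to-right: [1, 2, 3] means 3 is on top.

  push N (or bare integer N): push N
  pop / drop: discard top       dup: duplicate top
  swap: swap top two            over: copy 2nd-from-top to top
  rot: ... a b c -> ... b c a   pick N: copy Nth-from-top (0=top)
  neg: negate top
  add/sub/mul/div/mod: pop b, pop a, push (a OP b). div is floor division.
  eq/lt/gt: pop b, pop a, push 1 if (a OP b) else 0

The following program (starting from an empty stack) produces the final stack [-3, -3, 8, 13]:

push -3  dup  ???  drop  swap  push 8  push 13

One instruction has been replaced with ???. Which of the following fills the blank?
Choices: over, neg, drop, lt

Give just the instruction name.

Stack before ???: [-3, -3]
Stack after ???:  [-3, -3, -3]
Checking each choice:
  over: MATCH
  neg: stack underflow (need 2, have 1)
  drop: stack underflow (need 2, have 0)
  lt: stack underflow (need 2, have 0)


Answer: over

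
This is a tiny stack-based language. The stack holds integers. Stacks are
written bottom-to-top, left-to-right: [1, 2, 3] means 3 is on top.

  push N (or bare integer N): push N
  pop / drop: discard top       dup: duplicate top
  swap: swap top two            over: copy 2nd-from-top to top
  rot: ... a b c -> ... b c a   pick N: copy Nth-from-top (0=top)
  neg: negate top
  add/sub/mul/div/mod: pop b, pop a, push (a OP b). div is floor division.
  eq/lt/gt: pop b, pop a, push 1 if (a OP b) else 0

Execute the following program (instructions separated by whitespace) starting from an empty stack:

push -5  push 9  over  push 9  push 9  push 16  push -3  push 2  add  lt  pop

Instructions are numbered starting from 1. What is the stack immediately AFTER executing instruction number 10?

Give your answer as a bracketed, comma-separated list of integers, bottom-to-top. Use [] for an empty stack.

Step 1 ('push -5'): [-5]
Step 2 ('push 9'): [-5, 9]
Step 3 ('over'): [-5, 9, -5]
Step 4 ('push 9'): [-5, 9, -5, 9]
Step 5 ('push 9'): [-5, 9, -5, 9, 9]
Step 6 ('push 16'): [-5, 9, -5, 9, 9, 16]
Step 7 ('push -3'): [-5, 9, -5, 9, 9, 16, -3]
Step 8 ('push 2'): [-5, 9, -5, 9, 9, 16, -3, 2]
Step 9 ('add'): [-5, 9, -5, 9, 9, 16, -1]
Step 10 ('lt'): [-5, 9, -5, 9, 9, 0]

Answer: [-5, 9, -5, 9, 9, 0]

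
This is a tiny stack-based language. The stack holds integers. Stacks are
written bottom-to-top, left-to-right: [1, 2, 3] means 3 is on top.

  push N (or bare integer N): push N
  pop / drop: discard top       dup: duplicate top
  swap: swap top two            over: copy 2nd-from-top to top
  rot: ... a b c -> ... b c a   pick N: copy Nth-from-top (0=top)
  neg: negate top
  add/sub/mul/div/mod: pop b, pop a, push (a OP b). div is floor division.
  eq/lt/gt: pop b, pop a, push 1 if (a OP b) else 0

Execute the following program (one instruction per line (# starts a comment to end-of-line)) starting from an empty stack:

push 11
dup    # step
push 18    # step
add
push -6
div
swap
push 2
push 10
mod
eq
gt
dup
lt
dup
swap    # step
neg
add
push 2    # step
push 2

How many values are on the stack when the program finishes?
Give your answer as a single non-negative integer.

After 'push 11': stack = [11] (depth 1)
After 'dup': stack = [11, 11] (depth 2)
After 'push 18': stack = [11, 11, 18] (depth 3)
After 'add': stack = [11, 29] (depth 2)
After 'push -6': stack = [11, 29, -6] (depth 3)
After 'div': stack = [11, -5] (depth 2)
After 'swap': stack = [-5, 11] (depth 2)
After 'push 2': stack = [-5, 11, 2] (depth 3)
After 'push 10': stack = [-5, 11, 2, 10] (depth 4)
After 'mod': stack = [-5, 11, 2] (depth 3)
After 'eq': stack = [-5, 0] (depth 2)
After 'gt': stack = [0] (depth 1)
After 'dup': stack = [0, 0] (depth 2)
After 'lt': stack = [0] (depth 1)
After 'dup': stack = [0, 0] (depth 2)
After 'swap': stack = [0, 0] (depth 2)
After 'neg': stack = [0, 0] (depth 2)
After 'add': stack = [0] (depth 1)
After 'push 2': stack = [0, 2] (depth 2)
After 'push 2': stack = [0, 2, 2] (depth 3)

Answer: 3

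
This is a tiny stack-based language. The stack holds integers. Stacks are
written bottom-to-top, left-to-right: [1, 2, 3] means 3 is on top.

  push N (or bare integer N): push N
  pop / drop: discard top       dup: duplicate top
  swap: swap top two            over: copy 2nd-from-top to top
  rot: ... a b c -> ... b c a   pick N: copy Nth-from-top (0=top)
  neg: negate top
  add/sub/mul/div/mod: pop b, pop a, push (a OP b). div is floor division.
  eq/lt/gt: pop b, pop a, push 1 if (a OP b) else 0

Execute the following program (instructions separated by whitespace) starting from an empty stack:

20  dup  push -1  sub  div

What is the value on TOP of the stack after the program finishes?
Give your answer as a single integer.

After 'push 20': [20]
After 'dup': [20, 20]
After 'push -1': [20, 20, -1]
After 'sub': [20, 21]
After 'div': [0]

Answer: 0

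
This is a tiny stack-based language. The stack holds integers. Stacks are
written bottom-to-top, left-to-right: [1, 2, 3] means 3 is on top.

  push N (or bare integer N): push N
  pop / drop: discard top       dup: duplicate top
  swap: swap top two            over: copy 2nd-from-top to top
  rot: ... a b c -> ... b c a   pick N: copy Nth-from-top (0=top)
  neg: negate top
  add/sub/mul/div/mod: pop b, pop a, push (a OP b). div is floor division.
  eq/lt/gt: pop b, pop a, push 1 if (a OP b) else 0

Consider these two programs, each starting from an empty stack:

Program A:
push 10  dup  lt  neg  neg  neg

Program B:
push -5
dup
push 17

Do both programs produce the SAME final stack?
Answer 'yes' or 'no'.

Answer: no

Derivation:
Program A trace:
  After 'push 10': [10]
  After 'dup': [10, 10]
  After 'lt': [0]
  After 'neg': [0]
  After 'neg': [0]
  After 'neg': [0]
Program A final stack: [0]

Program B trace:
  After 'push -5': [-5]
  After 'dup': [-5, -5]
  After 'push 17': [-5, -5, 17]
Program B final stack: [-5, -5, 17]
Same: no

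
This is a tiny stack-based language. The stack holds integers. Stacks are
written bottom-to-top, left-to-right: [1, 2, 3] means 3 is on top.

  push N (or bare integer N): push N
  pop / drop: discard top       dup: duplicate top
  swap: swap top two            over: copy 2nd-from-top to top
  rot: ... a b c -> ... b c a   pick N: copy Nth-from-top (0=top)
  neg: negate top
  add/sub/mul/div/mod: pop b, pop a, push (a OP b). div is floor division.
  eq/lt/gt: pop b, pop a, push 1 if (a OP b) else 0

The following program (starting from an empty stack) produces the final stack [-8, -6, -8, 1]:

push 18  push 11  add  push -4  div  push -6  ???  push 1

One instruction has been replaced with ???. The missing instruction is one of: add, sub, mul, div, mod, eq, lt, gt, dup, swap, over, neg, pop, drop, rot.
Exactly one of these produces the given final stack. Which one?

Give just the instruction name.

Stack before ???: [-8, -6]
Stack after ???:  [-8, -6, -8]
The instruction that transforms [-8, -6] -> [-8, -6, -8] is: over

Answer: over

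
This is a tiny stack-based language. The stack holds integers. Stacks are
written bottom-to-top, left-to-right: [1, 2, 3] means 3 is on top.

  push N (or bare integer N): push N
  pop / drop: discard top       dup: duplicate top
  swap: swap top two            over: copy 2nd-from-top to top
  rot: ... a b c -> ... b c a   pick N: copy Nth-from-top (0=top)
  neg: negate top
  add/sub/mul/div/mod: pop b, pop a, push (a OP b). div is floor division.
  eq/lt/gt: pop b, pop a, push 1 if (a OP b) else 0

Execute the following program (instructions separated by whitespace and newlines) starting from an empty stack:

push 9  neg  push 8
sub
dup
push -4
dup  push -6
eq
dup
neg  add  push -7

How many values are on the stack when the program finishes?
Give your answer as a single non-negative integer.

After 'push 9': stack = [9] (depth 1)
After 'neg': stack = [-9] (depth 1)
After 'push 8': stack = [-9, 8] (depth 2)
After 'sub': stack = [-17] (depth 1)
After 'dup': stack = [-17, -17] (depth 2)
After 'push -4': stack = [-17, -17, -4] (depth 3)
After 'dup': stack = [-17, -17, -4, -4] (depth 4)
After 'push -6': stack = [-17, -17, -4, -4, -6] (depth 5)
After 'eq': stack = [-17, -17, -4, 0] (depth 4)
After 'dup': stack = [-17, -17, -4, 0, 0] (depth 5)
After 'neg': stack = [-17, -17, -4, 0, 0] (depth 5)
After 'add': stack = [-17, -17, -4, 0] (depth 4)
After 'push -7': stack = [-17, -17, -4, 0, -7] (depth 5)

Answer: 5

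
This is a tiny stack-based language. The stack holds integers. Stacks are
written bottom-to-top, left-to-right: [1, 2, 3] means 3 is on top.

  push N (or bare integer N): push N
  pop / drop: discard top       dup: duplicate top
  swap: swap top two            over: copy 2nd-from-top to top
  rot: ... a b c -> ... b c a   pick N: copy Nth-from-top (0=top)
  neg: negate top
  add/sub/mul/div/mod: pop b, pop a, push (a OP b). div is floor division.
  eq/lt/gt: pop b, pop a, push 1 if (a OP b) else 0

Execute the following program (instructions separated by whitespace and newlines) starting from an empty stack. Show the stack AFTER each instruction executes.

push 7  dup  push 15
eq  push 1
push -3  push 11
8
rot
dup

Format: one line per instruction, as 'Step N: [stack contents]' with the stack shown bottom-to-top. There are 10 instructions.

Step 1: [7]
Step 2: [7, 7]
Step 3: [7, 7, 15]
Step 4: [7, 0]
Step 5: [7, 0, 1]
Step 6: [7, 0, 1, -3]
Step 7: [7, 0, 1, -3, 11]
Step 8: [7, 0, 1, -3, 11, 8]
Step 9: [7, 0, 1, 11, 8, -3]
Step 10: [7, 0, 1, 11, 8, -3, -3]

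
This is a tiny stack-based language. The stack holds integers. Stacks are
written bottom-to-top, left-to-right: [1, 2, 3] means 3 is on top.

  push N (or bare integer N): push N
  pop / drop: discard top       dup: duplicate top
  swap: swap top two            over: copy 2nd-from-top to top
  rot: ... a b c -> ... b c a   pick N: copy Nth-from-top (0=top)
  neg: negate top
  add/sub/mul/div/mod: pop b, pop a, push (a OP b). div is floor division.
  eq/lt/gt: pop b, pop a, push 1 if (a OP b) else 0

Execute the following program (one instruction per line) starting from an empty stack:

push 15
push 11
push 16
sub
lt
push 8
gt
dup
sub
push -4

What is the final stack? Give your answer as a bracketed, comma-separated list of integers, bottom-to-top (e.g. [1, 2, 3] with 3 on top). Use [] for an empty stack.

After 'push 15': [15]
After 'push 11': [15, 11]
After 'push 16': [15, 11, 16]
After 'sub': [15, -5]
After 'lt': [0]
After 'push 8': [0, 8]
After 'gt': [0]
After 'dup': [0, 0]
After 'sub': [0]
After 'push -4': [0, -4]

Answer: [0, -4]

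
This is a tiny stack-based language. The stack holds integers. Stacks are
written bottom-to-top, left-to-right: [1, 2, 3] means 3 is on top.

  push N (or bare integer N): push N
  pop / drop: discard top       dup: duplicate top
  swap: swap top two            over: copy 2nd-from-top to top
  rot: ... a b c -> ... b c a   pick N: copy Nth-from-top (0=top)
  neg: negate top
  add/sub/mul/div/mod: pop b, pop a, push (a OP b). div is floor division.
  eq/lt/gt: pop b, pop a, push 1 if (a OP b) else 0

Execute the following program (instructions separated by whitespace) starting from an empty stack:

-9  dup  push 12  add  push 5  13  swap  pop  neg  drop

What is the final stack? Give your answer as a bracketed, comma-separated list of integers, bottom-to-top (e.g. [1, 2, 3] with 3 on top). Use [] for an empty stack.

Answer: [-9, 3]

Derivation:
After 'push -9': [-9]
After 'dup': [-9, -9]
After 'push 12': [-9, -9, 12]
After 'add': [-9, 3]
After 'push 5': [-9, 3, 5]
After 'push 13': [-9, 3, 5, 13]
After 'swap': [-9, 3, 13, 5]
After 'pop': [-9, 3, 13]
After 'neg': [-9, 3, -13]
After 'drop': [-9, 3]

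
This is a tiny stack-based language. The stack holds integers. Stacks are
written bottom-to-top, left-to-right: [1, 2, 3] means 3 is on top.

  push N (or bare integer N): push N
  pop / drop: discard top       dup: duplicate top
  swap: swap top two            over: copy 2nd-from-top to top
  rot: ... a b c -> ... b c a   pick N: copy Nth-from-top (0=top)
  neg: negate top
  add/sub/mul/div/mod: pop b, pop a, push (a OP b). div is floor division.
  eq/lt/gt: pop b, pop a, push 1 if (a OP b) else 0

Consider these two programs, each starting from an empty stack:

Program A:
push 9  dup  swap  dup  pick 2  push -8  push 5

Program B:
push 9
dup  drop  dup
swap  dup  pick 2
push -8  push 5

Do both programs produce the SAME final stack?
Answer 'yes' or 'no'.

Program A trace:
  After 'push 9': [9]
  After 'dup': [9, 9]
  After 'swap': [9, 9]
  After 'dup': [9, 9, 9]
  After 'pick 2': [9, 9, 9, 9]
  After 'push -8': [9, 9, 9, 9, -8]
  After 'push 5': [9, 9, 9, 9, -8, 5]
Program A final stack: [9, 9, 9, 9, -8, 5]

Program B trace:
  After 'push 9': [9]
  After 'dup': [9, 9]
  After 'drop': [9]
  After 'dup': [9, 9]
  After 'swap': [9, 9]
  After 'dup': [9, 9, 9]
  After 'pick 2': [9, 9, 9, 9]
  After 'push -8': [9, 9, 9, 9, -8]
  After 'push 5': [9, 9, 9, 9, -8, 5]
Program B final stack: [9, 9, 9, 9, -8, 5]
Same: yes

Answer: yes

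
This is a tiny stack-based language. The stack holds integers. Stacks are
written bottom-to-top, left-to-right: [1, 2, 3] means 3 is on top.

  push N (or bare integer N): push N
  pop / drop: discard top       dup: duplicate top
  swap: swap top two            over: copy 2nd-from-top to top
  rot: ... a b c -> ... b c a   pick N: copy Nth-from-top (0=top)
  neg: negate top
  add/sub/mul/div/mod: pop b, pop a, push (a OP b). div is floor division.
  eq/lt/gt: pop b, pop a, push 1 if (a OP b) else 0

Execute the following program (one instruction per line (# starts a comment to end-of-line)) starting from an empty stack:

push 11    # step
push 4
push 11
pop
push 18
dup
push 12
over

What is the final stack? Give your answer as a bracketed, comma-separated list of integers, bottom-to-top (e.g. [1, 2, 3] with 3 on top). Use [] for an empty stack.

After 'push 11': [11]
After 'push 4': [11, 4]
After 'push 11': [11, 4, 11]
After 'pop': [11, 4]
After 'push 18': [11, 4, 18]
After 'dup': [11, 4, 18, 18]
After 'push 12': [11, 4, 18, 18, 12]
After 'over': [11, 4, 18, 18, 12, 18]

Answer: [11, 4, 18, 18, 12, 18]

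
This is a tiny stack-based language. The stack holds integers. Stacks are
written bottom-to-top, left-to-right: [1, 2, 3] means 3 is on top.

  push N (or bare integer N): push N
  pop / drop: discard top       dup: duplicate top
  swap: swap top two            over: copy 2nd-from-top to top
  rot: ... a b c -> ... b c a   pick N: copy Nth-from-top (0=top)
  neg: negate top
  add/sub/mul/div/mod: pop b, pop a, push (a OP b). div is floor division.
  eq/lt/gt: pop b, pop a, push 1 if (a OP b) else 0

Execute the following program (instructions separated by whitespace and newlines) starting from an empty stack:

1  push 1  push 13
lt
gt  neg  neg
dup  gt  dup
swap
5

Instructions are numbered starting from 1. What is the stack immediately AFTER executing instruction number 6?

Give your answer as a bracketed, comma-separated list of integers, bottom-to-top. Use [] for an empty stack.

Answer: [0]

Derivation:
Step 1 ('1'): [1]
Step 2 ('push 1'): [1, 1]
Step 3 ('push 13'): [1, 1, 13]
Step 4 ('lt'): [1, 1]
Step 5 ('gt'): [0]
Step 6 ('neg'): [0]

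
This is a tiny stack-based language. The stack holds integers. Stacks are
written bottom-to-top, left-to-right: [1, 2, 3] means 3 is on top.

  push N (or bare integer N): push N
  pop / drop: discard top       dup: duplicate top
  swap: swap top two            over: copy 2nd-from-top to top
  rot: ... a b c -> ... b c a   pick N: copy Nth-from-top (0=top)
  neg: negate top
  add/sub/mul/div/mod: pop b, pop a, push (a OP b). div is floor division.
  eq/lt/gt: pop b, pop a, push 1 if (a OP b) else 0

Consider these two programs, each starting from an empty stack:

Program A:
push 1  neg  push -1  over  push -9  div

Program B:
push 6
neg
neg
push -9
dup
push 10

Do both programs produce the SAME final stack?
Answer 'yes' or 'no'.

Answer: no

Derivation:
Program A trace:
  After 'push 1': [1]
  After 'neg': [-1]
  After 'push -1': [-1, -1]
  After 'over': [-1, -1, -1]
  After 'push -9': [-1, -1, -1, -9]
  After 'div': [-1, -1, 0]
Program A final stack: [-1, -1, 0]

Program B trace:
  After 'push 6': [6]
  After 'neg': [-6]
  After 'neg': [6]
  After 'push -9': [6, -9]
  After 'dup': [6, -9, -9]
  After 'push 10': [6, -9, -9, 10]
Program B final stack: [6, -9, -9, 10]
Same: no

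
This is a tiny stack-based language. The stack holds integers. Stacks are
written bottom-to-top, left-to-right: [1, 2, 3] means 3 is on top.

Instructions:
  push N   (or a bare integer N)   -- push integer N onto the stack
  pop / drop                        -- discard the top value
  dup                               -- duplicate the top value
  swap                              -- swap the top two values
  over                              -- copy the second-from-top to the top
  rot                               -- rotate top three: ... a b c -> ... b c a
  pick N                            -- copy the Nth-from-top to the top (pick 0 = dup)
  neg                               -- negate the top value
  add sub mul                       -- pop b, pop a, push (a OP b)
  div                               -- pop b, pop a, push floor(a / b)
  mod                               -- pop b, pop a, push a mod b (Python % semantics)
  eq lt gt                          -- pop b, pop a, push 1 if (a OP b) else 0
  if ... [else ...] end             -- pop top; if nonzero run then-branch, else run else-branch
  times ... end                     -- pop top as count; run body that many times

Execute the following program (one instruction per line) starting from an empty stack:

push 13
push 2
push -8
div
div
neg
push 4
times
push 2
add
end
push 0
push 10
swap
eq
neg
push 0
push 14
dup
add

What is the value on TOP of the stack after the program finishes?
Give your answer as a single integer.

Answer: 28

Derivation:
After 'push 13': [13]
After 'push 2': [13, 2]
After 'push -8': [13, 2, -8]
After 'div': [13, -1]
After 'div': [-13]
After 'neg': [13]
After 'push 4': [13, 4]
After 'times': [13]
After 'push 2': [13, 2]
After 'add': [15]
  ...
After 'add': [21]
After 'push 0': [21, 0]
After 'push 10': [21, 0, 10]
After 'swap': [21, 10, 0]
After 'eq': [21, 0]
After 'neg': [21, 0]
After 'push 0': [21, 0, 0]
After 'push 14': [21, 0, 0, 14]
After 'dup': [21, 0, 0, 14, 14]
After 'add': [21, 0, 0, 28]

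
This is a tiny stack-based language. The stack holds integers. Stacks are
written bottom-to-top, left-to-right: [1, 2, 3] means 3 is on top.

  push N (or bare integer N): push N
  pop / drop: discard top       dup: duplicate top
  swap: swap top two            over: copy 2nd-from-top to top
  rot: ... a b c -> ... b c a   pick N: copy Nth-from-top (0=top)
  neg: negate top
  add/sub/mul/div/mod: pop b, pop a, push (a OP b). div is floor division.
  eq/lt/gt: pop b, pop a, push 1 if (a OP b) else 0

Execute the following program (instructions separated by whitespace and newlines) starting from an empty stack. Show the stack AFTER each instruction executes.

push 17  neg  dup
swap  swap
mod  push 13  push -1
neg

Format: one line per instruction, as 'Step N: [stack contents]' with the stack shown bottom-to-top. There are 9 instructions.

Step 1: [17]
Step 2: [-17]
Step 3: [-17, -17]
Step 4: [-17, -17]
Step 5: [-17, -17]
Step 6: [0]
Step 7: [0, 13]
Step 8: [0, 13, -1]
Step 9: [0, 13, 1]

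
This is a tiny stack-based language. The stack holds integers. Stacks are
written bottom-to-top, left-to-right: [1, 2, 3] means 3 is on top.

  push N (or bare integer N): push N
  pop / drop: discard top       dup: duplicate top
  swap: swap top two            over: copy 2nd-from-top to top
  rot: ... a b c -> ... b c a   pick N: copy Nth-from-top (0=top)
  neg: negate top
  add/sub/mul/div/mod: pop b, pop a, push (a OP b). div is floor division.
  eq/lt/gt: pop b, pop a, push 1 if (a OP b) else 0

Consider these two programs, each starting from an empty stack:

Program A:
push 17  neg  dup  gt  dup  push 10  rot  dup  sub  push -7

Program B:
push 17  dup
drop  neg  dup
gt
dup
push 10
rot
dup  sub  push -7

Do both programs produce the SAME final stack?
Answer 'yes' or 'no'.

Program A trace:
  After 'push 17': [17]
  After 'neg': [-17]
  After 'dup': [-17, -17]
  After 'gt': [0]
  After 'dup': [0, 0]
  After 'push 10': [0, 0, 10]
  After 'rot': [0, 10, 0]
  After 'dup': [0, 10, 0, 0]
  After 'sub': [0, 10, 0]
  After 'push -7': [0, 10, 0, -7]
Program A final stack: [0, 10, 0, -7]

Program B trace:
  After 'push 17': [17]
  After 'dup': [17, 17]
  After 'drop': [17]
  After 'neg': [-17]
  After 'dup': [-17, -17]
  After 'gt': [0]
  After 'dup': [0, 0]
  After 'push 10': [0, 0, 10]
  After 'rot': [0, 10, 0]
  After 'dup': [0, 10, 0, 0]
  After 'sub': [0, 10, 0]
  After 'push -7': [0, 10, 0, -7]
Program B final stack: [0, 10, 0, -7]
Same: yes

Answer: yes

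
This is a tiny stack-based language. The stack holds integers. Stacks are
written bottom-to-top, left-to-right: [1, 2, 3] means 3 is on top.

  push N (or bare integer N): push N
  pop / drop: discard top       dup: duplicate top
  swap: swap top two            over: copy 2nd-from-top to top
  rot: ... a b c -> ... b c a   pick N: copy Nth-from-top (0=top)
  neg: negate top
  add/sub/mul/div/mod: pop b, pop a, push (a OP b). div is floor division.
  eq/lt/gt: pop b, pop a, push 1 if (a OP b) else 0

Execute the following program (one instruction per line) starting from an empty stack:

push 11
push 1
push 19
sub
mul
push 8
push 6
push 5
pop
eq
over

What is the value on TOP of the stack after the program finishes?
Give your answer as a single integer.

Answer: -198

Derivation:
After 'push 11': [11]
After 'push 1': [11, 1]
After 'push 19': [11, 1, 19]
After 'sub': [11, -18]
After 'mul': [-198]
After 'push 8': [-198, 8]
After 'push 6': [-198, 8, 6]
After 'push 5': [-198, 8, 6, 5]
After 'pop': [-198, 8, 6]
After 'eq': [-198, 0]
After 'over': [-198, 0, -198]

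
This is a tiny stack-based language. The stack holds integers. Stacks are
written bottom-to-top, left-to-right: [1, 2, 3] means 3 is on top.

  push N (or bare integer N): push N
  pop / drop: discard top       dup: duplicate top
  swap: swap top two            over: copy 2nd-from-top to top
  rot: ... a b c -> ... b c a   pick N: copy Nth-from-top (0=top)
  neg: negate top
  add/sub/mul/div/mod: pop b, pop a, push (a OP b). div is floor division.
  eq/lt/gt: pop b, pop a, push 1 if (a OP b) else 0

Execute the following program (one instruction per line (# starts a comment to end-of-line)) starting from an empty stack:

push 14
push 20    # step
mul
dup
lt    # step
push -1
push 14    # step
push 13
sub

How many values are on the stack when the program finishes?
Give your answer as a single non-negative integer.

Answer: 3

Derivation:
After 'push 14': stack = [14] (depth 1)
After 'push 20': stack = [14, 20] (depth 2)
After 'mul': stack = [280] (depth 1)
After 'dup': stack = [280, 280] (depth 2)
After 'lt': stack = [0] (depth 1)
After 'push -1': stack = [0, -1] (depth 2)
After 'push 14': stack = [0, -1, 14] (depth 3)
After 'push 13': stack = [0, -1, 14, 13] (depth 4)
After 'sub': stack = [0, -1, 1] (depth 3)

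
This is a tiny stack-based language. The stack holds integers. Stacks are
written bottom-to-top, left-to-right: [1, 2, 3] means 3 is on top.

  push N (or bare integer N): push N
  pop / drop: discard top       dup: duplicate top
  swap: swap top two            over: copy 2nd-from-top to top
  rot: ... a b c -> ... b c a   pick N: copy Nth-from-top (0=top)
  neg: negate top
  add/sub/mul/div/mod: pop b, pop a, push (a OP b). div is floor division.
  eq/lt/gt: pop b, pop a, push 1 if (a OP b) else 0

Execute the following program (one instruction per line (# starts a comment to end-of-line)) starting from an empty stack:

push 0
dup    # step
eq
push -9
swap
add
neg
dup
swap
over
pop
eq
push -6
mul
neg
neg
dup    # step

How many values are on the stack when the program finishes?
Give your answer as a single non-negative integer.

Answer: 2

Derivation:
After 'push 0': stack = [0] (depth 1)
After 'dup': stack = [0, 0] (depth 2)
After 'eq': stack = [1] (depth 1)
After 'push -9': stack = [1, -9] (depth 2)
After 'swap': stack = [-9, 1] (depth 2)
After 'add': stack = [-8] (depth 1)
After 'neg': stack = [8] (depth 1)
After 'dup': stack = [8, 8] (depth 2)
After 'swap': stack = [8, 8] (depth 2)
After 'over': stack = [8, 8, 8] (depth 3)
After 'pop': stack = [8, 8] (depth 2)
After 'eq': stack = [1] (depth 1)
After 'push -6': stack = [1, -6] (depth 2)
After 'mul': stack = [-6] (depth 1)
After 'neg': stack = [6] (depth 1)
After 'neg': stack = [-6] (depth 1)
After 'dup': stack = [-6, -6] (depth 2)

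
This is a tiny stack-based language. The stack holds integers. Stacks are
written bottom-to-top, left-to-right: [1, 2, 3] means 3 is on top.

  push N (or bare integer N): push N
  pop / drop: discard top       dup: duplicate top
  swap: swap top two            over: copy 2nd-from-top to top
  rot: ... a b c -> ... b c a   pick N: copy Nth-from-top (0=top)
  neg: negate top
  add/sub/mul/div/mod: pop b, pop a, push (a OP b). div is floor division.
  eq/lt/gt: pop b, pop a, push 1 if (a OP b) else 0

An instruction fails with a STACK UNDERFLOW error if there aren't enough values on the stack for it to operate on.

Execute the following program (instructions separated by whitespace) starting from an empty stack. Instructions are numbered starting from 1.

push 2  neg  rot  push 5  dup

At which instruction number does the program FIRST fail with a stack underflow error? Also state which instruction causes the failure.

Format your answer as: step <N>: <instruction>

Answer: step 3: rot

Derivation:
Step 1 ('push 2'): stack = [2], depth = 1
Step 2 ('neg'): stack = [-2], depth = 1
Step 3 ('rot'): needs 3 value(s) but depth is 1 — STACK UNDERFLOW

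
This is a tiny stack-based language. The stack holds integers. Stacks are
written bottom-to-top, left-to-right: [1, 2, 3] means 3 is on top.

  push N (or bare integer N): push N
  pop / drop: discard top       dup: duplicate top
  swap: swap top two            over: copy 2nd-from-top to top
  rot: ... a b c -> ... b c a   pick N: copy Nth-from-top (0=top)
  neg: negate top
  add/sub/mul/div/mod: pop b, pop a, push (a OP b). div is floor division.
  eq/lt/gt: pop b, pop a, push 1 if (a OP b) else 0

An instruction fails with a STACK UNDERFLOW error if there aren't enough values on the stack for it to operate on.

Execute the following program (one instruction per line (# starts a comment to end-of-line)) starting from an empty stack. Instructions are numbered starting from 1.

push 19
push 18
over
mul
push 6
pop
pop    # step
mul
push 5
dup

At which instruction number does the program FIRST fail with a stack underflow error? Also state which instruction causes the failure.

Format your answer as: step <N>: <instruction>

Step 1 ('push 19'): stack = [19], depth = 1
Step 2 ('push 18'): stack = [19, 18], depth = 2
Step 3 ('over'): stack = [19, 18, 19], depth = 3
Step 4 ('mul'): stack = [19, 342], depth = 2
Step 5 ('push 6'): stack = [19, 342, 6], depth = 3
Step 6 ('pop'): stack = [19, 342], depth = 2
Step 7 ('pop'): stack = [19], depth = 1
Step 8 ('mul'): needs 2 value(s) but depth is 1 — STACK UNDERFLOW

Answer: step 8: mul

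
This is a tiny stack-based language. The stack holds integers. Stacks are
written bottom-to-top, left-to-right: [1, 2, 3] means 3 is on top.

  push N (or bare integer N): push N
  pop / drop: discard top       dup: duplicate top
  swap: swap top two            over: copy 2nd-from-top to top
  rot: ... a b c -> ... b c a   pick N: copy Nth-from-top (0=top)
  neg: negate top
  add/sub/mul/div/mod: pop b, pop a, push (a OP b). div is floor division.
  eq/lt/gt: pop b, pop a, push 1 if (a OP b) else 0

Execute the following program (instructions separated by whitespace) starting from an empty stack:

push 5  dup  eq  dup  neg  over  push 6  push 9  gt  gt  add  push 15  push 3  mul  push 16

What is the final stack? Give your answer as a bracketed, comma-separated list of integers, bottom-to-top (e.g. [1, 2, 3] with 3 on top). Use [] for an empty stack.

Answer: [1, 0, 45, 16]

Derivation:
After 'push 5': [5]
After 'dup': [5, 5]
After 'eq': [1]
After 'dup': [1, 1]
After 'neg': [1, -1]
After 'over': [1, -1, 1]
After 'push 6': [1, -1, 1, 6]
After 'push 9': [1, -1, 1, 6, 9]
After 'gt': [1, -1, 1, 0]
After 'gt': [1, -1, 1]
After 'add': [1, 0]
After 'push 15': [1, 0, 15]
After 'push 3': [1, 0, 15, 3]
After 'mul': [1, 0, 45]
After 'push 16': [1, 0, 45, 16]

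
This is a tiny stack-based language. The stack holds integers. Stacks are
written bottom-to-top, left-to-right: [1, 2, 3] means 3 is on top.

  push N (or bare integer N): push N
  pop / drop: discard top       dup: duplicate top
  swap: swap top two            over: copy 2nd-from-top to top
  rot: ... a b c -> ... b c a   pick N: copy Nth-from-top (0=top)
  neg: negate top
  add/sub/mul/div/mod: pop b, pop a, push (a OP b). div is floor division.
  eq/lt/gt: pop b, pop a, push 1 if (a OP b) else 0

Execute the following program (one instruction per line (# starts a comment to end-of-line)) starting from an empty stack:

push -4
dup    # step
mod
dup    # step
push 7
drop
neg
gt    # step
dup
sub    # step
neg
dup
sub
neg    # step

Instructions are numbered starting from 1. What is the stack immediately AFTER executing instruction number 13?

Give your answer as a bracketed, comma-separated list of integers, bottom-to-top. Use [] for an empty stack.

Step 1 ('push -4'): [-4]
Step 2 ('dup'): [-4, -4]
Step 3 ('mod'): [0]
Step 4 ('dup'): [0, 0]
Step 5 ('push 7'): [0, 0, 7]
Step 6 ('drop'): [0, 0]
Step 7 ('neg'): [0, 0]
Step 8 ('gt'): [0]
Step 9 ('dup'): [0, 0]
Step 10 ('sub'): [0]
Step 11 ('neg'): [0]
Step 12 ('dup'): [0, 0]
Step 13 ('sub'): [0]

Answer: [0]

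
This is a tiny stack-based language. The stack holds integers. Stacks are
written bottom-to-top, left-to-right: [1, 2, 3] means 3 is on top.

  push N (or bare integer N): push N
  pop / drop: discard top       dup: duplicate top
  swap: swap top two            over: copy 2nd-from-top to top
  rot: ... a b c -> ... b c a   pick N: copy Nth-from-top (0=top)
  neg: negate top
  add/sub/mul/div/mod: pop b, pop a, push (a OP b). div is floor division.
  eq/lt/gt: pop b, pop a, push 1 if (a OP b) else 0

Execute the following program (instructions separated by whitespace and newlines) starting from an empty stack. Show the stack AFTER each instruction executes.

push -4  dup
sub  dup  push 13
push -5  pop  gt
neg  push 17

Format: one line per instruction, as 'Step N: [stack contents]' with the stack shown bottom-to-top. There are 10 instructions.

Step 1: [-4]
Step 2: [-4, -4]
Step 3: [0]
Step 4: [0, 0]
Step 5: [0, 0, 13]
Step 6: [0, 0, 13, -5]
Step 7: [0, 0, 13]
Step 8: [0, 0]
Step 9: [0, 0]
Step 10: [0, 0, 17]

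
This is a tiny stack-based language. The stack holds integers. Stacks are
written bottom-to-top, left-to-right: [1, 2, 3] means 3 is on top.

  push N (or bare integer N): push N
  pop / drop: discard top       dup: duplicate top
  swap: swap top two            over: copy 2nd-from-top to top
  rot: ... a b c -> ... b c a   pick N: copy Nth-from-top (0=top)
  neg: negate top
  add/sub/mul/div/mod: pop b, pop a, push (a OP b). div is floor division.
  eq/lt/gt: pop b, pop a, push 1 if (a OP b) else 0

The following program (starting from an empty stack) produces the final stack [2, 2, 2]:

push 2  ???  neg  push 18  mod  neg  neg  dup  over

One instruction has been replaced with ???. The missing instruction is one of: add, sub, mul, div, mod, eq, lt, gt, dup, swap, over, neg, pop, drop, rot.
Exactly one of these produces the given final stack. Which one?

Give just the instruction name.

Answer: neg

Derivation:
Stack before ???: [2]
Stack after ???:  [-2]
The instruction that transforms [2] -> [-2] is: neg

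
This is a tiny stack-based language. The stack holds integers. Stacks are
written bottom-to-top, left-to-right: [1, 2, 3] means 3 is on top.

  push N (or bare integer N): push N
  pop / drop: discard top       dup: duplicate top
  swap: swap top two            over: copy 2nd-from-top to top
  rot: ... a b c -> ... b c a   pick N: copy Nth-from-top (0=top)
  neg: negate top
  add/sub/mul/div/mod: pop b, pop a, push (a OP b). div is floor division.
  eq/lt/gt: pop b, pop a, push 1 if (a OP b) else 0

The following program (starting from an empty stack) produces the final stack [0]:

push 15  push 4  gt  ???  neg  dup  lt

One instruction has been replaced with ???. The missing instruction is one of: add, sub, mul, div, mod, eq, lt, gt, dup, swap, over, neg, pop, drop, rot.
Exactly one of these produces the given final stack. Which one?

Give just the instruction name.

Stack before ???: [1]
Stack after ???:  [-1]
The instruction that transforms [1] -> [-1] is: neg

Answer: neg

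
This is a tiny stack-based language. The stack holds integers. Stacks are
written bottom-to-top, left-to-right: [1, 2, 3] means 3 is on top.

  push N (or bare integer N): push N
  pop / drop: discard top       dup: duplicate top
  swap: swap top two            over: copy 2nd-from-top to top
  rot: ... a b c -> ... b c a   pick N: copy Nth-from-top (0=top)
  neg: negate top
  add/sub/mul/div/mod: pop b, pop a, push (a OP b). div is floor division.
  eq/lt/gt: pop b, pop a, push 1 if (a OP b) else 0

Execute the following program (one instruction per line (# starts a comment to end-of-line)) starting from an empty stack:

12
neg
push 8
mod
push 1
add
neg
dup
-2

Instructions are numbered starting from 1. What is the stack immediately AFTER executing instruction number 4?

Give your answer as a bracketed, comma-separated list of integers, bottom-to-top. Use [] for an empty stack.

Answer: [4]

Derivation:
Step 1 ('12'): [12]
Step 2 ('neg'): [-12]
Step 3 ('push 8'): [-12, 8]
Step 4 ('mod'): [4]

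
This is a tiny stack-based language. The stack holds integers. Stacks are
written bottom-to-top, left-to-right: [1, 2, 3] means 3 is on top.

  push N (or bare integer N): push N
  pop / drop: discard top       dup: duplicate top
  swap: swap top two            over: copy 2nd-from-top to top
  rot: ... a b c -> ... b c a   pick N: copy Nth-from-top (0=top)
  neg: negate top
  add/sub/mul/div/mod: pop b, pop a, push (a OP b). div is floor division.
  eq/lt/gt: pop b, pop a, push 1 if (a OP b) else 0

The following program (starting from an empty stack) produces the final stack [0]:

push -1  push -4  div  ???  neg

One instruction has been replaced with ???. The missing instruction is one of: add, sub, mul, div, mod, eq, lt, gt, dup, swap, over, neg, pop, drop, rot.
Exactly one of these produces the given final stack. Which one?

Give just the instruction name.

Answer: neg

Derivation:
Stack before ???: [0]
Stack after ???:  [0]
The instruction that transforms [0] -> [0] is: neg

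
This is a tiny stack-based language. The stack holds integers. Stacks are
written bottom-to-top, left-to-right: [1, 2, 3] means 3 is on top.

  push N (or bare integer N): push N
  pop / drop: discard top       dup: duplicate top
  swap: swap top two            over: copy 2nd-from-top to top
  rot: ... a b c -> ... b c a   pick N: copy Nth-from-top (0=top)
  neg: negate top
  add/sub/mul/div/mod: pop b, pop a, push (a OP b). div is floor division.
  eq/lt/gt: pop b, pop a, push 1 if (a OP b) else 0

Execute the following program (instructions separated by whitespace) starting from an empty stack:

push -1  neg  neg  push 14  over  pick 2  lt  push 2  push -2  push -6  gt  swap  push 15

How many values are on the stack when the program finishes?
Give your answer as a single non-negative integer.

After 'push -1': stack = [-1] (depth 1)
After 'neg': stack = [1] (depth 1)
After 'neg': stack = [-1] (depth 1)
After 'push 14': stack = [-1, 14] (depth 2)
After 'over': stack = [-1, 14, -1] (depth 3)
After 'pick 2': stack = [-1, 14, -1, -1] (depth 4)
After 'lt': stack = [-1, 14, 0] (depth 3)
After 'push 2': stack = [-1, 14, 0, 2] (depth 4)
After 'push -2': stack = [-1, 14, 0, 2, -2] (depth 5)
After 'push -6': stack = [-1, 14, 0, 2, -2, -6] (depth 6)
After 'gt': stack = [-1, 14, 0, 2, 1] (depth 5)
After 'swap': stack = [-1, 14, 0, 1, 2] (depth 5)
After 'push 15': stack = [-1, 14, 0, 1, 2, 15] (depth 6)

Answer: 6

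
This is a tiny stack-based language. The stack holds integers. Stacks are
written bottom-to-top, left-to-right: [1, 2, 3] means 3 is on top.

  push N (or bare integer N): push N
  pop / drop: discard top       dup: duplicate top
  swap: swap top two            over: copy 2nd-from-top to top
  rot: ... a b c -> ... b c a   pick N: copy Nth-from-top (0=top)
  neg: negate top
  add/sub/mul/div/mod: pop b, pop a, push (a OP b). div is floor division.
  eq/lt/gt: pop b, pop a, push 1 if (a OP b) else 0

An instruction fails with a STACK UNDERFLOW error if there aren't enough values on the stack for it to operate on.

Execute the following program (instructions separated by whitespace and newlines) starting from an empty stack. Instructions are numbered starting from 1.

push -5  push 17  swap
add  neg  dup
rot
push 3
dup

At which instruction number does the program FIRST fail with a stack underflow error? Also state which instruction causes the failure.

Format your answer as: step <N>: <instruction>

Step 1 ('push -5'): stack = [-5], depth = 1
Step 2 ('push 17'): stack = [-5, 17], depth = 2
Step 3 ('swap'): stack = [17, -5], depth = 2
Step 4 ('add'): stack = [12], depth = 1
Step 5 ('neg'): stack = [-12], depth = 1
Step 6 ('dup'): stack = [-12, -12], depth = 2
Step 7 ('rot'): needs 3 value(s) but depth is 2 — STACK UNDERFLOW

Answer: step 7: rot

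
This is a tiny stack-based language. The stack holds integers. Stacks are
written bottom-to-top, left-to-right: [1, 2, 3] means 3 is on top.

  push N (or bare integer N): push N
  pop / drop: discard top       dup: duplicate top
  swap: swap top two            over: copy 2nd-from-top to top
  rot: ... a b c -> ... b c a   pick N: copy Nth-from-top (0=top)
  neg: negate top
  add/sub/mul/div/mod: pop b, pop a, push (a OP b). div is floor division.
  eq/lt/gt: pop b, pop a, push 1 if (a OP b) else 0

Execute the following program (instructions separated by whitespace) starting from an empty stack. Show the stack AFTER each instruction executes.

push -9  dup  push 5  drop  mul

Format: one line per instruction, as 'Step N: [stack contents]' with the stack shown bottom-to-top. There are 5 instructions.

Step 1: [-9]
Step 2: [-9, -9]
Step 3: [-9, -9, 5]
Step 4: [-9, -9]
Step 5: [81]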